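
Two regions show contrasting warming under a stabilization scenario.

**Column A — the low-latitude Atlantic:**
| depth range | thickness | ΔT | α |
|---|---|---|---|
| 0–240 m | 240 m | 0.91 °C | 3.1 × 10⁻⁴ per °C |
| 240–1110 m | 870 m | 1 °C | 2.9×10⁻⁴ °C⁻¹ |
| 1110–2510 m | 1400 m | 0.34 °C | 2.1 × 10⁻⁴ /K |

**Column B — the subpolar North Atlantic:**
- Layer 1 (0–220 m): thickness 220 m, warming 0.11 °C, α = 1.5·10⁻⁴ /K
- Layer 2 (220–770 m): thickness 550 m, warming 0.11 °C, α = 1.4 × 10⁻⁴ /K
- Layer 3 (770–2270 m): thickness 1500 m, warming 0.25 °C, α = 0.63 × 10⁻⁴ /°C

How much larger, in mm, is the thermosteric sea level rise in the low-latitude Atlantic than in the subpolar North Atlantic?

380 mm

A 3.1×10⁻⁴ × 0.91 × 240 = 0.067704 m
A 1 × 2.9×10⁻⁴ × 870 = 0.25230 m
A 1110–2510 m: 2.1×10⁻⁴ × 1400 × 0.34 = 0.09996 m
A total: 0.419964 m
B Layer 1: 220 × 0.11 × 1.5×10⁻⁴ = 0.00363 m
B 220–770 m: 1.4×10⁻⁴ × 0.11 × 550 = 0.00847 m
B 0.63×10⁻⁴ × 1500 × 0.25 = 0.023625 m
B total: 0.035725 m
Difference: 0.419964 − 0.035725 = 0.384239 m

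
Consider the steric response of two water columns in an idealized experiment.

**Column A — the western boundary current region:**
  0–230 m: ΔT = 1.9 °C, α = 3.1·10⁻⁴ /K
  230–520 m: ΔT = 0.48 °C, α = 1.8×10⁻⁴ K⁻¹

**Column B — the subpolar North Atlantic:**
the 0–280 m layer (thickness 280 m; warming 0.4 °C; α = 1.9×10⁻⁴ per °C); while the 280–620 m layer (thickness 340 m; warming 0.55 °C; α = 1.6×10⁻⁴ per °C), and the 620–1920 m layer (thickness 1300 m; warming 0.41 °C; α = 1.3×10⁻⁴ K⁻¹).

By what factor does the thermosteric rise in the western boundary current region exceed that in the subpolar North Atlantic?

≈ 1.33×

A 3.1×10⁻⁴ × 1.9 × 230 = 0.13547 m
A 230–520 m: 290 × 1.8×10⁻⁴ × 0.48 = 0.025056 m
A total: 0.160526 m
B Layer 1: 1.9×10⁻⁴ × 280 × 0.4 = 0.02128 m
B 280–620 m: 340 × 0.55 × 1.6×10⁻⁴ = 0.02992 m
B 620–1920 m: 1.3×10⁻⁴ × 1300 × 0.41 = 0.06929 m
B total: 0.12049 m
Ratio: 0.160526 / 0.12049 ≈ 1.332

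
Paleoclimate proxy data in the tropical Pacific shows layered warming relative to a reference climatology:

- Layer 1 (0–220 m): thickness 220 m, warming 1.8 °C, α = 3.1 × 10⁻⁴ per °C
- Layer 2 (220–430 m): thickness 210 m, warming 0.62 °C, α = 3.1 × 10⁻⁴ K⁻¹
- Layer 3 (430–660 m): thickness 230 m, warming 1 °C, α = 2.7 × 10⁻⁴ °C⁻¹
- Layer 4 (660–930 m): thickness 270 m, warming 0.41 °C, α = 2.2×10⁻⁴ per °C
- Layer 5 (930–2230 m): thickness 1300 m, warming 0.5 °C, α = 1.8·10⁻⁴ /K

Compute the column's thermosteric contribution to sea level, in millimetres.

0–220 m: 220 × 1.8 × 3.1×10⁻⁴ = 0.12276 m
220–430 m: 210 × 3.1×10⁻⁴ × 0.62 = 0.040362 m
Layer 3: 2.7×10⁻⁴ × 230 × 1 = 0.06210 m
Layer 4: 2.2×10⁻⁴ × 270 × 0.41 = 0.024354 m
Layer 5: 0.5 × 1300 × 1.8×10⁻⁴ = 0.11700 m
Δh = 0.12276 + 0.040362 + 0.06210 + 0.024354 + 0.11700 = 0.366576 m

about 367 mm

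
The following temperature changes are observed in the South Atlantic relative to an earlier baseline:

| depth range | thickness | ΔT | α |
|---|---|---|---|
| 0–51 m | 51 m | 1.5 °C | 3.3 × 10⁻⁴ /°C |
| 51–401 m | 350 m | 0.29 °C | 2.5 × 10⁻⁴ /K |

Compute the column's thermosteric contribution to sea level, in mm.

3.3×10⁻⁴ × 1.5 × 51 = 0.025245 m
Layer 2: 2.5×10⁻⁴ × 350 × 0.29 = 0.025375 m
Δh = 0.025245 + 0.025375 = 0.05062 m ≈ 51 mm

Δh ≈ 51 mm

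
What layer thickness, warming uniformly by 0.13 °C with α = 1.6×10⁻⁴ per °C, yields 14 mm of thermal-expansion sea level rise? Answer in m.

H = Δh/(αΔT) = 0.014 / (1.6×10⁻⁴ × 0.13) ≈ 673.1 m

H ≈ 673 m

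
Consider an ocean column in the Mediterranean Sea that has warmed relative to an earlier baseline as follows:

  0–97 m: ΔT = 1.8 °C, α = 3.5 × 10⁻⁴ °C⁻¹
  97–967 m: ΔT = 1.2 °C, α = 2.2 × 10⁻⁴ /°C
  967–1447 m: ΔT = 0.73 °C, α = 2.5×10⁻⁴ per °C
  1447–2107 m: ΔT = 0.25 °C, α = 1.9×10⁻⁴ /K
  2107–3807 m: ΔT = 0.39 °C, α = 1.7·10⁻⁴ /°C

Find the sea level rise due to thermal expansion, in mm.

520 mm

97 × 1.8 × 3.5×10⁻⁴ = 0.06111 m
1.2 × 870 × 2.2×10⁻⁴ = 0.22968 m
480 × 2.5×10⁻⁴ × 0.73 = 0.08760 m
0.25 × 1.9×10⁻⁴ × 660 = 0.03135 m
Layer 5: 0.39 × 1700 × 1.7×10⁻⁴ = 0.11271 m
Δh = 0.06111 + 0.22968 + 0.08760 + 0.03135 + 0.11271 = 0.52245 m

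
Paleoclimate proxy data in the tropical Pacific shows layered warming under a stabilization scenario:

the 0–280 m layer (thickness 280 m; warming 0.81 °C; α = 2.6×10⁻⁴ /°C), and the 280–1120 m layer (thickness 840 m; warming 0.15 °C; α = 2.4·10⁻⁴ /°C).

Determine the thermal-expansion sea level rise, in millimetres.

0–280 m: 2.6×10⁻⁴ × 280 × 0.81 = 0.058968 m
280–1120 m: 840 × 2.4×10⁻⁴ × 0.15 = 0.03024 m
Δh = 0.058968 + 0.03024 = 0.089208 m

about 89 mm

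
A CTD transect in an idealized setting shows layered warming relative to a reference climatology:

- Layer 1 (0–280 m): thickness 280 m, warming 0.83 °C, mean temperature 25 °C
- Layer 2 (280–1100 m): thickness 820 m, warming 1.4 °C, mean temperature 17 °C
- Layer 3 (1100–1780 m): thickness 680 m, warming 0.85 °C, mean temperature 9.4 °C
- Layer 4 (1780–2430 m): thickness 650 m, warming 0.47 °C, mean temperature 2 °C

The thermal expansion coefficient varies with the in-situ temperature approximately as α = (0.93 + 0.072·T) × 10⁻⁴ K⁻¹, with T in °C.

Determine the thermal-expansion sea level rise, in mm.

Δh = 436 mm

Layer 1: α = (0.93 + 0.072×25)×10⁻⁴ = 2.73×10⁻⁴ K⁻¹
Layer 2: α = (0.93 + 0.072×17)×10⁻⁴ = 2.154×10⁻⁴ K⁻¹
Layer 3: α = (0.93 + 0.072×9.4)×10⁻⁴ = 1.6068×10⁻⁴ K⁻¹
Layer 4: α = (0.93 + 0.072×2)×10⁻⁴ = 1.074×10⁻⁴ K⁻¹
0.83 × 2.73×10⁻⁴ × 280 = 0.0634452 m
280–1100 m: 2.154×10⁻⁴ × 1.4 × 820 = 0.2472792 m
1100–1780 m: 1.6068×10⁻⁴ × 0.85 × 680 = 0.09287304 m
1.074×10⁻⁴ × 650 × 0.47 = 0.0328107 m
Δh = 0.0634452 + 0.2472792 + 0.09287304 + 0.0328107 = 0.43640814 m ≈ 436 mm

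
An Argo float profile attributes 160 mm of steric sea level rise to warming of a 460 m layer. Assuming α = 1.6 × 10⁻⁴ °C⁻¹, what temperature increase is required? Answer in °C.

ΔT ≈ 2.2 °C

ΔT = Δh/(αH) = 0.16 / (1.6×10⁻⁴ × 460) ≈ 2.174 °C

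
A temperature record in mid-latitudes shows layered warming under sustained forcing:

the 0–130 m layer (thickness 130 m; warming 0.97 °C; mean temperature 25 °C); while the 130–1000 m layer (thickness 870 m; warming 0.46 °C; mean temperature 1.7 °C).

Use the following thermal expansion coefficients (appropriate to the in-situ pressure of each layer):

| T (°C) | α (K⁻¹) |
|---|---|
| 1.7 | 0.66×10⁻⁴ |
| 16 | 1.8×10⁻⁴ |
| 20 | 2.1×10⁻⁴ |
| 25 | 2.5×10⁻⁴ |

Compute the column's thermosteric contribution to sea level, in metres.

Layer 1 at 25 °C → α = 2.5×10⁻⁴ K⁻¹
Layer 2 at 1.7 °C → α = 0.66×10⁻⁴ K⁻¹
Layer 1: 130 × 2.5×10⁻⁴ × 0.97 = 0.031525 m
870 × 0.66×10⁻⁴ × 0.46 = 0.0264132 m
Δh = 0.031525 + 0.0264132 = 0.0579382 m ≈ 0.0579 m

0.0579 m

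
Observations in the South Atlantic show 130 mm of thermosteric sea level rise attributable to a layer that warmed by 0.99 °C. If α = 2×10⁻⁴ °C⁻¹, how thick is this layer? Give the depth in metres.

about 660 m

H = Δh/(αΔT) = 0.13 / (2×10⁻⁴ × 0.99) ≈ 656.6 m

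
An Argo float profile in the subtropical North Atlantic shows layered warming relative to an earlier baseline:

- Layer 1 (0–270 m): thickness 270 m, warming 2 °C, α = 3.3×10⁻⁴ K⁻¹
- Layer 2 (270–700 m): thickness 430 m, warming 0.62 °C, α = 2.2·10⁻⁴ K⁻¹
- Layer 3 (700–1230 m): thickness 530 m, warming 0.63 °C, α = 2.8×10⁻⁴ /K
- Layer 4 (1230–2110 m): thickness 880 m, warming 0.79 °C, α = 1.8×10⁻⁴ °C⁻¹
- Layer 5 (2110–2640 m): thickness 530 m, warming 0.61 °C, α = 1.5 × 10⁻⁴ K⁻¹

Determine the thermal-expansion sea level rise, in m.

Δh ≈ 0.504 m

Layer 1: 2 × 3.3×10⁻⁴ × 270 = 0.17820 m
Layer 2: 430 × 0.62 × 2.2×10⁻⁴ = 0.058652 m
530 × 2.8×10⁻⁴ × 0.63 = 0.093492 m
1230–2110 m: 1.8×10⁻⁴ × 0.79 × 880 = 0.125136 m
0.61 × 1.5×10⁻⁴ × 530 = 0.048495 m
Δh = 0.17820 + 0.058652 + 0.093492 + 0.125136 + 0.048495 = 0.503975 m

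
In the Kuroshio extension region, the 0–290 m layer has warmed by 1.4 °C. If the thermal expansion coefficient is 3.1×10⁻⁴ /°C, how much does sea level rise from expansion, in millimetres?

126 mm

Δh = αΔT·H = 3.1×10⁻⁴ × 1.4 × 290 = 0.12586 m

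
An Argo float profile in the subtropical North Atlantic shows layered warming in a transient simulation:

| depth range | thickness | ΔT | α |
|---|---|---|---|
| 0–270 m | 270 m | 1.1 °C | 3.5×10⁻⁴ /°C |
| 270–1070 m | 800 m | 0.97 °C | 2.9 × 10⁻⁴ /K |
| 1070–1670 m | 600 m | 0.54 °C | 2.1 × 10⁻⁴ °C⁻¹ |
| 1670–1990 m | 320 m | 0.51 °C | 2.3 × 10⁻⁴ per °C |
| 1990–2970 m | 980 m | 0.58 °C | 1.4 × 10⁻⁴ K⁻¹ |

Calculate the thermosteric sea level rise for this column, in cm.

about 51.4 cm

0–270 m: 3.5×10⁻⁴ × 270 × 1.1 = 0.10395 m
Layer 2: 0.97 × 2.9×10⁻⁴ × 800 = 0.22504 m
1070–1670 m: 600 × 0.54 × 2.1×10⁻⁴ = 0.06804 m
1670–1990 m: 320 × 2.3×10⁻⁴ × 0.51 = 0.037536 m
0.58 × 1.4×10⁻⁴ × 980 = 0.079576 m
Δh = 0.10395 + 0.22504 + 0.06804 + 0.037536 + 0.079576 = 0.514142 m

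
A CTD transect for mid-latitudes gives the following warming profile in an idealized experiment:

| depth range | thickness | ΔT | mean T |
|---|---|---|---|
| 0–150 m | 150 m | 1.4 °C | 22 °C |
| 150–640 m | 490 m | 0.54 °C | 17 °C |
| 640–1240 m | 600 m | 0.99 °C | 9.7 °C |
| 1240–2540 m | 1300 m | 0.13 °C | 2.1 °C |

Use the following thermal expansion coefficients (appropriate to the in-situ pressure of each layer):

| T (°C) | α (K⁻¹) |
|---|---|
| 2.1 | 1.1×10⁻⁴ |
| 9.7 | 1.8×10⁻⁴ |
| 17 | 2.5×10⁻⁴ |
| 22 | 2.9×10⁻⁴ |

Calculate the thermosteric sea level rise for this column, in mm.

Layer 1 at 22 °C → α = 2.9×10⁻⁴ K⁻¹
Layer 2 at 17 °C → α = 2.5×10⁻⁴ K⁻¹
Layer 3 at 9.7 °C → α = 1.8×10⁻⁴ K⁻¹
Layer 4 at 2.1 °C → α = 1.1×10⁻⁴ K⁻¹
Layer 1: 1.4 × 2.9×10⁻⁴ × 150 = 0.06090 m
490 × 2.5×10⁻⁴ × 0.54 = 0.06615 m
640–1240 m: 0.99 × 1.8×10⁻⁴ × 600 = 0.10692 m
1.1×10⁻⁴ × 0.13 × 1300 = 0.01859 m
Δh = 0.06090 + 0.06615 + 0.10692 + 0.01859 = 0.25256 m ≈ 253 mm

Δh = 253 mm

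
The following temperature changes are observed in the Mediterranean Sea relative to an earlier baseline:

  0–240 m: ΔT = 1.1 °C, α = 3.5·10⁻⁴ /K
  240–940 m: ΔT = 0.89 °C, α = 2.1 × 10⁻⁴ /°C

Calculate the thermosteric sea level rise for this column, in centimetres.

240 × 1.1 × 3.5×10⁻⁴ = 0.09240 m
Layer 2: 0.89 × 700 × 2.1×10⁻⁴ = 0.13083 m
Δh = 0.09240 + 0.13083 = 0.22323 m

22.3 cm of thermosteric rise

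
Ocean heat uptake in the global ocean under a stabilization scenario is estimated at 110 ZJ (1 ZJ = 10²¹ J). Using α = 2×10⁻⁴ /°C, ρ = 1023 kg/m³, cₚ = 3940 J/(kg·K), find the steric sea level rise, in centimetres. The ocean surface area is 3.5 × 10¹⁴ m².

1.56 cm

Per unit area: Q = 110×10²¹ / (3.5×10¹⁴) ≈ 3.143×10⁸ J/m²
Δh = αQ/(ρcₚ) = 2×10⁻⁴ × 3.143×10⁸ / (1023 × 3940) ≈ 0.015596 m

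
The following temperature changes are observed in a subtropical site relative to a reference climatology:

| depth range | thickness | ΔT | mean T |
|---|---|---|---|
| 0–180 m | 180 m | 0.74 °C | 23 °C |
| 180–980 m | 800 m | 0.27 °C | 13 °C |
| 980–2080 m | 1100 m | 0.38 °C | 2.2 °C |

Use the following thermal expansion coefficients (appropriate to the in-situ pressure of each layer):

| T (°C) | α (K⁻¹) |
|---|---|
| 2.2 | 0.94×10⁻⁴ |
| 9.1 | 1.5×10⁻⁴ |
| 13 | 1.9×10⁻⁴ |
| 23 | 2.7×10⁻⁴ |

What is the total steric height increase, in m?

Layer 1 at 23 °C → α = 2.7×10⁻⁴ K⁻¹
Layer 2 at 13 °C → α = 1.9×10⁻⁴ K⁻¹
Layer 3 at 2.2 °C → α = 0.94×10⁻⁴ K⁻¹
Layer 1: 180 × 2.7×10⁻⁴ × 0.74 = 0.035964 m
Layer 2: 800 × 1.9×10⁻⁴ × 0.27 = 0.04104 m
980–2080 m: 0.94×10⁻⁴ × 0.38 × 1100 = 0.039292 m
Δh = 0.035964 + 0.04104 + 0.039292 = 0.116296 m ≈ 0.116 m

Δh = 0.116 m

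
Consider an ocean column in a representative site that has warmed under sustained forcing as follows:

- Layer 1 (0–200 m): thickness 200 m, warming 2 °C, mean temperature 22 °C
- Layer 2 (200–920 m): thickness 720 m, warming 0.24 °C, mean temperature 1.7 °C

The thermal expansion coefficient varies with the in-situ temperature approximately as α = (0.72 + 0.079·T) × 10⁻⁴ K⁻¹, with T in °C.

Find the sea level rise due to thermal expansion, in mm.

Layer 1: α = (0.72 + 0.079×22)×10⁻⁴ = 2.458×10⁻⁴ K⁻¹
Layer 2: α = (0.72 + 0.079×1.7)×10⁻⁴ = 0.8543×10⁻⁴ K⁻¹
2 × 2.458×10⁻⁴ × 200 = 0.09832 m
720 × 0.8543×10⁻⁴ × 0.24 = 0.014762304 m
Δh = 0.09832 + 0.014762304 = 0.113082304 m

about 113 mm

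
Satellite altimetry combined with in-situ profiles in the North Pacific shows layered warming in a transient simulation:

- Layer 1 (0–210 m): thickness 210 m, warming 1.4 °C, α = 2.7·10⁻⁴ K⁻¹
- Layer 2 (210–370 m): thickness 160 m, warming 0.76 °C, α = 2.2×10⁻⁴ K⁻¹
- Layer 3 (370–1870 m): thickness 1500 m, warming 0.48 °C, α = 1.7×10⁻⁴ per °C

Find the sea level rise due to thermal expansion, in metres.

Layer 1: 1.4 × 210 × 2.7×10⁻⁴ = 0.07938 m
Layer 2: 0.76 × 2.2×10⁻⁴ × 160 = 0.026752 m
Layer 3: 1500 × 1.7×10⁻⁴ × 0.48 = 0.12240 m
Δh = 0.07938 + 0.026752 + 0.12240 = 0.228532 m

Δh = 0.229 m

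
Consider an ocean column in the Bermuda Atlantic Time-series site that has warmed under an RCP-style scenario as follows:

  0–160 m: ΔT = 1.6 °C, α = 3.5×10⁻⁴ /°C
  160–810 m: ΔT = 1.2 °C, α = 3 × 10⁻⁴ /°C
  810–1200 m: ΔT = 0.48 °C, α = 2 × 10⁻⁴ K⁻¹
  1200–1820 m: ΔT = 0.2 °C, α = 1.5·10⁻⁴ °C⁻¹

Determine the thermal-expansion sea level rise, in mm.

Δh ≈ 380 mm

0–160 m: 1.6 × 3.5×10⁻⁴ × 160 = 0.08960 m
650 × 3×10⁻⁴ × 1.2 = 0.23400 m
810–1200 m: 390 × 0.48 × 2×10⁻⁴ = 0.03744 m
Layer 4: 0.2 × 1.5×10⁻⁴ × 620 = 0.01860 m
Δh = 0.08960 + 0.23400 + 0.03744 + 0.01860 = 0.37964 m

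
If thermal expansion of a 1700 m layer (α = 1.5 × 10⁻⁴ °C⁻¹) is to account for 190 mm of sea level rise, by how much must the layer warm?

ΔT = Δh/(αH) = 0.19 / (1.5×10⁻⁴ × 1700) ≈ 0.7451 °C

ΔT ≈ 0.75 °C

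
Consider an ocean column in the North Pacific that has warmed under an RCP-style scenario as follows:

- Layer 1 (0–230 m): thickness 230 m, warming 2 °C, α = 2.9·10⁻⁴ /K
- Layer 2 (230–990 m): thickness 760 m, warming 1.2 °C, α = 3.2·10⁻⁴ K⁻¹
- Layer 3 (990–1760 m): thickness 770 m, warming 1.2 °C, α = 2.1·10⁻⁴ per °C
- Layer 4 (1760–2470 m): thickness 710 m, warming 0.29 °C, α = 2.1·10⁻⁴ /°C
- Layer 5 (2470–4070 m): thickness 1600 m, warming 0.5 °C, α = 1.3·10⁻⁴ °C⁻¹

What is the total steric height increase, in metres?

Layer 1: 2.9×10⁻⁴ × 2 × 230 = 0.13340 m
3.2×10⁻⁴ × 1.2 × 760 = 0.29184 m
Layer 3: 1.2 × 770 × 2.1×10⁻⁴ = 0.19404 m
710 × 2.1×10⁻⁴ × 0.29 = 0.043239 m
Layer 5: 0.5 × 1.3×10⁻⁴ × 1600 = 0.10400 m
Δh = 0.13340 + 0.29184 + 0.19404 + 0.043239 + 0.10400 = 0.766519 m

0.767 m of thermosteric rise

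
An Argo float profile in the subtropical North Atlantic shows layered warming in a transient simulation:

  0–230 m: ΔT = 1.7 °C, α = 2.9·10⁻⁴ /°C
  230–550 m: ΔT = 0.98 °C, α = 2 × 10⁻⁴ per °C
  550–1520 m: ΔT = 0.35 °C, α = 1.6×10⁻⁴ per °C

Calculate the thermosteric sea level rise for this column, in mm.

2.9×10⁻⁴ × 1.7 × 230 = 0.11339 m
230–550 m: 2×10⁻⁴ × 0.98 × 320 = 0.06272 m
970 × 0.35 × 1.6×10⁻⁴ = 0.05432 m
Δh = 0.11339 + 0.06272 + 0.05432 = 0.23043 m

about 230 mm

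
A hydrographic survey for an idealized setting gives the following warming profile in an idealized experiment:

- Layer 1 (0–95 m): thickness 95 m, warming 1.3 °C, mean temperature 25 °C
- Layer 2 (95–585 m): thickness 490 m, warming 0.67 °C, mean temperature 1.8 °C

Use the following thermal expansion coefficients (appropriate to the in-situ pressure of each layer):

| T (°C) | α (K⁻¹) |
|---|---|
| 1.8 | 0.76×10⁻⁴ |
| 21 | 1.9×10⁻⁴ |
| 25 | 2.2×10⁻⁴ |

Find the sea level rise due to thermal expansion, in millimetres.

Layer 1 at 25 °C → α = 2.2×10⁻⁴ K⁻¹
Layer 2 at 1.8 °C → α = 0.76×10⁻⁴ K⁻¹
0–95 m: 95 × 1.3 × 2.2×10⁻⁴ = 0.02717 m
Layer 2: 0.67 × 490 × 0.76×10⁻⁴ = 0.0249508 m
Δh = 0.02717 + 0.0249508 = 0.0521208 m

Δh ≈ 52.1 mm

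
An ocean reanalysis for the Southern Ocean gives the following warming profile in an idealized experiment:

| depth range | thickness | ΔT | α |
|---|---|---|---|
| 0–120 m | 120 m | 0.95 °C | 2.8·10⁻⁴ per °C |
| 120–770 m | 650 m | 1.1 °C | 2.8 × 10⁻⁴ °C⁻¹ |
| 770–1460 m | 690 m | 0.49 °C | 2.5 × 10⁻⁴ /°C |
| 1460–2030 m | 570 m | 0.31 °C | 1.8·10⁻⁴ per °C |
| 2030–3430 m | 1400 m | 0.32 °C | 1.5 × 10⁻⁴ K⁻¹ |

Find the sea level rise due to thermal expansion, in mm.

about 416 mm

0–120 m: 0.95 × 2.8×10⁻⁴ × 120 = 0.03192 m
120–770 m: 2.8×10⁻⁴ × 1.1 × 650 = 0.20020 m
770–1460 m: 2.5×10⁻⁴ × 0.49 × 690 = 0.084525 m
Layer 4: 1.8×10⁻⁴ × 0.31 × 570 = 0.031806 m
Layer 5: 1400 × 1.5×10⁻⁴ × 0.32 = 0.06720 m
Δh = 0.03192 + 0.20020 + 0.084525 + 0.031806 + 0.06720 = 0.415651 m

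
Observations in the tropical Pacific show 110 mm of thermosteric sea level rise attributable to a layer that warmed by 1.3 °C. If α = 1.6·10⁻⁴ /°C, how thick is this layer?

H = Δh/(αΔT) = 0.11 / (1.6×10⁻⁴ × 1.3) ≈ 528.8 m

529 m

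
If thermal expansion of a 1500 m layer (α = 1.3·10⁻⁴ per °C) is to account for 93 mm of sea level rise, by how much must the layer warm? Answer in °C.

about 0.477 °C

ΔT = Δh/(αH) = 0.093 / (1.3×10⁻⁴ × 1500) ≈ 0.4769 °C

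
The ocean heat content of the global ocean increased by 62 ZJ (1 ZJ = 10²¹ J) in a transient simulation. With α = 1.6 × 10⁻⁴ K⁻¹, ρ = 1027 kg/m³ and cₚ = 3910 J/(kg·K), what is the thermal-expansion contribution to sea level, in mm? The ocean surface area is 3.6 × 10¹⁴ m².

about 6.86 mm

Per unit area: Q = 62×10²¹ / (3.6×10¹⁴) ≈ 1.722×10⁸ J/m²
Δh = αQ/(ρcₚ) = 1.6×10⁻⁴ × 1.722×10⁸ / (1027 × 3910) ≈ 0.0068613 m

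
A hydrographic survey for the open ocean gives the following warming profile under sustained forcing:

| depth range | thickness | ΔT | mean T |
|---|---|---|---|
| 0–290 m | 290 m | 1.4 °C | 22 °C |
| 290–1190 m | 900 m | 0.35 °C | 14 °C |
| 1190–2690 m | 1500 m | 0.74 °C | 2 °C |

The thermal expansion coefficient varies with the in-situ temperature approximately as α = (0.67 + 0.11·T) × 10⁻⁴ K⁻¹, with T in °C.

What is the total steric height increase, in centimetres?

Layer 1: α = (0.67 + 0.11×22)×10⁻⁴ = 3.09×10⁻⁴ K⁻¹
Layer 2: α = (0.67 + 0.11×14)×10⁻⁴ = 2.21×10⁻⁴ K⁻¹
Layer 3: α = (0.67 + 0.11×2)×10⁻⁴ = 0.89×10⁻⁴ K⁻¹
0–290 m: 3.09×10⁻⁴ × 1.4 × 290 = 0.125454 m
900 × 0.35 × 2.21×10⁻⁴ = 0.069615 m
Layer 3: 0.89×10⁻⁴ × 0.74 × 1500 = 0.09879 m
Δh = 0.125454 + 0.069615 + 0.09879 = 0.293859 m ≈ 29 cm

about 29 cm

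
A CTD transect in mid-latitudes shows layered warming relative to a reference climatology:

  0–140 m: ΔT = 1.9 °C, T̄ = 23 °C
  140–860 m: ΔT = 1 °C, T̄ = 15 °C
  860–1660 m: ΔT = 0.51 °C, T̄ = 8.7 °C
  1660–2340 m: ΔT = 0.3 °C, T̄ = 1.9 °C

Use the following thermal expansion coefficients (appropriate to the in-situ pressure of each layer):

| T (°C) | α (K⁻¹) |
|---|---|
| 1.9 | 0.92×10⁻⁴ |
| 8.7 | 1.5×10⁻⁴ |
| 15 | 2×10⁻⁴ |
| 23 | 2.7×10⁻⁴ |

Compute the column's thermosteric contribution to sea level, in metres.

Δh = 0.296 m

Layer 1 at 23 °C → α = 2.7×10⁻⁴ K⁻¹
Layer 2 at 15 °C → α = 2×10⁻⁴ K⁻¹
Layer 3 at 8.7 °C → α = 1.5×10⁻⁴ K⁻¹
Layer 4 at 1.9 °C → α = 0.92×10⁻⁴ K⁻¹
2.7×10⁻⁴ × 140 × 1.9 = 0.07182 m
Layer 2: 720 × 1 × 2×10⁻⁴ = 0.14400 m
860–1660 m: 800 × 0.51 × 1.5×10⁻⁴ = 0.06120 m
1660–2340 m: 680 × 0.3 × 0.92×10⁻⁴ = 0.018768 m
Δh = 0.07182 + 0.14400 + 0.06120 + 0.018768 = 0.295788 m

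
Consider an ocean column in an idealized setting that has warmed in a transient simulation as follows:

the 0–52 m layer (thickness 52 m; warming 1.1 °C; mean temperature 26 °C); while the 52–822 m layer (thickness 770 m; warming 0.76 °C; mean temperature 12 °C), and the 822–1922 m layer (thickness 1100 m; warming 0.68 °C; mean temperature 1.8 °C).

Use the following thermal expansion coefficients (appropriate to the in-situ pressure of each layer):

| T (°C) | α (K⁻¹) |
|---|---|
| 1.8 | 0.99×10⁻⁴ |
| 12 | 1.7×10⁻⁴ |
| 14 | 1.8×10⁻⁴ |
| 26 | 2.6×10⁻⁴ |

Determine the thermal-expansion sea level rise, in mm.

Δh = 188 mm

Layer 1 at 26 °C → α = 2.6×10⁻⁴ K⁻¹
Layer 2 at 12 °C → α = 1.7×10⁻⁴ K⁻¹
Layer 3 at 1.8 °C → α = 0.99×10⁻⁴ K⁻¹
0–52 m: 52 × 2.6×10⁻⁴ × 1.1 = 0.014872 m
Layer 2: 1.7×10⁻⁴ × 770 × 0.76 = 0.099484 m
1100 × 0.99×10⁻⁴ × 0.68 = 0.074052 m
Δh = 0.014872 + 0.099484 + 0.074052 = 0.188408 m ≈ 188 mm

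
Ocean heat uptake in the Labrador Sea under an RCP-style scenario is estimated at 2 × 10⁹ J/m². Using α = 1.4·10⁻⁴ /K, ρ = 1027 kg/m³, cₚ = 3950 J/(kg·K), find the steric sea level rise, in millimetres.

Δh = αQ/(ρcₚ) = 1.4×10⁻⁴ × 2×10⁹ / (1027 × 3950) ≈ 0.069022 m

69.0 mm of thermosteric rise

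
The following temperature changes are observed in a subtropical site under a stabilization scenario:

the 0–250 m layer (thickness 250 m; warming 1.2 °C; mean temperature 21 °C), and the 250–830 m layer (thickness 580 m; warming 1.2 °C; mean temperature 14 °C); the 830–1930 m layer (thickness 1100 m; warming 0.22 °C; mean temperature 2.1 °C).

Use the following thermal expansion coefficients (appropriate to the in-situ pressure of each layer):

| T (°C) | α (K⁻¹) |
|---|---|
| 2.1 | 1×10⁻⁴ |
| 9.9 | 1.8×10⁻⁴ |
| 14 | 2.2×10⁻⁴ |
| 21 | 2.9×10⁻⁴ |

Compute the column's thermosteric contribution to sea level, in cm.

Layer 1 at 21 °C → α = 2.9×10⁻⁴ K⁻¹
Layer 2 at 14 °C → α = 2.2×10⁻⁴ K⁻¹
Layer 3 at 2.1 °C → α = 1×10⁻⁴ K⁻¹
0–250 m: 2.9×10⁻⁴ × 250 × 1.2 = 0.08700 m
Layer 2: 1.2 × 580 × 2.2×10⁻⁴ = 0.15312 m
830–1930 m: 1×10⁻⁴ × 1100 × 0.22 = 0.02420 m
Δh = 0.08700 + 0.15312 + 0.02420 = 0.26432 m ≈ 26.4 cm

26.4 cm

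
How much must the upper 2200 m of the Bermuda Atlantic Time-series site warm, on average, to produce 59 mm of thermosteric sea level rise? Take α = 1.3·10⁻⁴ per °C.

0.206 °C

ΔT = Δh/(αH) = 0.059 / (1.3×10⁻⁴ × 2200) ≈ 0.2063 °C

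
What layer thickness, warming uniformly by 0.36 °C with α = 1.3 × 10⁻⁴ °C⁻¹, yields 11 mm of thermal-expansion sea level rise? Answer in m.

H = Δh/(αΔT) = 0.011 / (1.3×10⁻⁴ × 0.36) ≈ 235.0 m

235 m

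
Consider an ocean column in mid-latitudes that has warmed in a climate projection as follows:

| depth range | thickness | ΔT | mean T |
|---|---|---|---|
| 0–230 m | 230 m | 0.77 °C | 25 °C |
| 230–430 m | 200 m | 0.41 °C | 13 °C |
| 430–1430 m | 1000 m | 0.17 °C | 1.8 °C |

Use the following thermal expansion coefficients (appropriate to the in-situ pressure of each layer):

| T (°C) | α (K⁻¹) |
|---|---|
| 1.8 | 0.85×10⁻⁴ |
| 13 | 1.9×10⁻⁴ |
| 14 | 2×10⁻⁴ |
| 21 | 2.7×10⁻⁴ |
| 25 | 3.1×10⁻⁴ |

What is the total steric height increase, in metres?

Layer 1 at 25 °C → α = 3.1×10⁻⁴ K⁻¹
Layer 2 at 13 °C → α = 1.9×10⁻⁴ K⁻¹
Layer 3 at 1.8 °C → α = 0.85×10⁻⁴ K⁻¹
230 × 3.1×10⁻⁴ × 0.77 = 0.054901 m
0.41 × 200 × 1.9×10⁻⁴ = 0.01558 m
430–1430 m: 0.85×10⁻⁴ × 1000 × 0.17 = 0.01445 m
Δh = 0.054901 + 0.01558 + 0.01445 = 0.084931 m ≈ 0.0849 m

Δh ≈ 0.0849 m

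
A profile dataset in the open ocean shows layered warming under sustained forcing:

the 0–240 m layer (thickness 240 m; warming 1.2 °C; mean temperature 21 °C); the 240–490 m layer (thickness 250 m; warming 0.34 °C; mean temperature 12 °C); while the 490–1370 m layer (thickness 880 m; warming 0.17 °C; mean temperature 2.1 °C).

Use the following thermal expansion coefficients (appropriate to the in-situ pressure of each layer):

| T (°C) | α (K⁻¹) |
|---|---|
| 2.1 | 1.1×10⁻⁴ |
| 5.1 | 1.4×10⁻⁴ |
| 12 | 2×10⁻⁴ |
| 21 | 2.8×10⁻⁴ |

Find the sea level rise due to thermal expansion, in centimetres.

Layer 1 at 21 °C → α = 2.8×10⁻⁴ K⁻¹
Layer 2 at 12 °C → α = 2×10⁻⁴ K⁻¹
Layer 3 at 2.1 °C → α = 1.1×10⁻⁴ K⁻¹
1.2 × 2.8×10⁻⁴ × 240 = 0.08064 m
Layer 2: 250 × 0.34 × 2×10⁻⁴ = 0.01700 m
Layer 3: 0.17 × 1.1×10⁻⁴ × 880 = 0.016456 m
Δh = 0.08064 + 0.01700 + 0.016456 = 0.114096 m ≈ 11.4 cm

11.4 cm of thermosteric rise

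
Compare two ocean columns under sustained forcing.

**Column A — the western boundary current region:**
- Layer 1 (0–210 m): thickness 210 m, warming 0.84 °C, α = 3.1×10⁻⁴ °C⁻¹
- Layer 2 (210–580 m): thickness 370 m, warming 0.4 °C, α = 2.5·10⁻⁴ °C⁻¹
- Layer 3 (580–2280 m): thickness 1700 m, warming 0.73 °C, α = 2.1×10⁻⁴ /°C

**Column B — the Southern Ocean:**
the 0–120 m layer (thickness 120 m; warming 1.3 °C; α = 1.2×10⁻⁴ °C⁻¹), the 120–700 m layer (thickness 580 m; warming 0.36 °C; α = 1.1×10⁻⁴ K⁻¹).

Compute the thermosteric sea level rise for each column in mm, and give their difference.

A Layer 1: 210 × 3.1×10⁻⁴ × 0.84 = 0.054684 m
A 210–580 m: 2.5×10⁻⁴ × 0.4 × 370 = 0.03700 m
A 0.73 × 1700 × 2.1×10⁻⁴ = 0.26061 m
A total: 0.352294 m
B 1.2×10⁻⁴ × 120 × 1.3 = 0.01872 m
B Layer 2: 0.36 × 580 × 1.1×10⁻⁴ = 0.022968 m
B total: 0.041688 m
Difference: 0.352294 − 0.041688 = 0.310606 m

A: 350 mm; B: 42 mm; difference 310 mm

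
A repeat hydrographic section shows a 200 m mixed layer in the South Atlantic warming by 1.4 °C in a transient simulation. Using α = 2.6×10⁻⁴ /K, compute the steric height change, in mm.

Δh ≈ 73 mm

Δh = αΔT·H = 2.6×10⁻⁴ × 1.4 × 200 = 0.07280 m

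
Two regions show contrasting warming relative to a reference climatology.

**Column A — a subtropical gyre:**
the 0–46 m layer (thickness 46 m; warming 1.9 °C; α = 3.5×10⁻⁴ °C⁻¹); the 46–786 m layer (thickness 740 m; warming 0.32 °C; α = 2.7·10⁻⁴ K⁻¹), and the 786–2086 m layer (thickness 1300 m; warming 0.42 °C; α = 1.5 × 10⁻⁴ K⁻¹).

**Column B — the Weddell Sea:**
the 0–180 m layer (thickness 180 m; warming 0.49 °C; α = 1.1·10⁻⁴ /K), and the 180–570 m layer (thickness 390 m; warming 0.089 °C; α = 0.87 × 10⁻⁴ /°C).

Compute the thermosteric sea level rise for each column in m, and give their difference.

A: 0.176 m; B: 0.0127 m; difference 0.164 m

A 3.5×10⁻⁴ × 46 × 1.9 = 0.03059 m
A Layer 2: 740 × 2.7×10⁻⁴ × 0.32 = 0.063936 m
A 786–2086 m: 1.5×10⁻⁴ × 0.42 × 1300 = 0.08190 m
A total: 0.176426 m
B 0–180 m: 180 × 0.49 × 1.1×10⁻⁴ = 0.009702 m
B 0.87×10⁻⁴ × 0.089 × 390 = 0.00301977 m
B total: 0.01272177 m
Difference: 0.176426 − 0.01272177 = 0.16370423 m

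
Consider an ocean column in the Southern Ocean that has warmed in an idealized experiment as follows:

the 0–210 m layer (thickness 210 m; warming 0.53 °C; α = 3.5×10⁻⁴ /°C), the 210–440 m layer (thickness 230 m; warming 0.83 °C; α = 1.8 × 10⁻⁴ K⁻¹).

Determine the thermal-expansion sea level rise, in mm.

73.3 mm

0.53 × 210 × 3.5×10⁻⁴ = 0.038955 m
210–440 m: 230 × 1.8×10⁻⁴ × 0.83 = 0.034362 m
Δh = 0.038955 + 0.034362 = 0.073317 m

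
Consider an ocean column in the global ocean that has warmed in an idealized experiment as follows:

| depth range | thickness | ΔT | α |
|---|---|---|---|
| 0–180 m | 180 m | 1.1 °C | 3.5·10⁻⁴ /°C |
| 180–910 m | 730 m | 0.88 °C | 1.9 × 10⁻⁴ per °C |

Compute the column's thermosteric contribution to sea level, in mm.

180 × 1.1 × 3.5×10⁻⁴ = 0.06930 m
Layer 2: 1.9×10⁻⁴ × 0.88 × 730 = 0.122056 m
Δh = 0.06930 + 0.122056 = 0.191356 m

190 mm of thermosteric rise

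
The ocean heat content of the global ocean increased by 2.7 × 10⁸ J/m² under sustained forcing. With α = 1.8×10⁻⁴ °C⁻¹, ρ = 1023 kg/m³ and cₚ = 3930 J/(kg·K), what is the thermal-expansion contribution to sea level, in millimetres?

12.1 mm of thermosteric rise

Δh = αQ/(ρcₚ) = 1.8×10⁻⁴ × 2.7×10⁸ / (1023 × 3930) ≈ 0.012088 m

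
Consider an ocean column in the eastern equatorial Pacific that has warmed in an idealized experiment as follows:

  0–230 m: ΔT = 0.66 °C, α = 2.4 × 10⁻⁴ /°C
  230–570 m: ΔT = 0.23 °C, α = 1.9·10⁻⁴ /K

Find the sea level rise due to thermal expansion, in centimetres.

0.66 × 2.4×10⁻⁴ × 230 = 0.036432 m
230–570 m: 1.9×10⁻⁴ × 340 × 0.23 = 0.014858 m
Δh = 0.036432 + 0.014858 = 0.05129 m ≈ 5.13 cm

Δh ≈ 5.13 cm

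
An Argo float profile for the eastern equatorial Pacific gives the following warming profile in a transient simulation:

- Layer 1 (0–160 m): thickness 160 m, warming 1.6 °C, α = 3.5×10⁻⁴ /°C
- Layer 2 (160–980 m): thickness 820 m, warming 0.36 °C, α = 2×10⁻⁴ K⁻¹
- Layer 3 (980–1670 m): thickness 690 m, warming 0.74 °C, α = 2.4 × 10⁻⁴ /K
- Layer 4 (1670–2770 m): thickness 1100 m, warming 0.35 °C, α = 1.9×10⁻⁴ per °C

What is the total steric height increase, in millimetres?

Layer 1: 1.6 × 160 × 3.5×10⁻⁴ = 0.08960 m
2×10⁻⁴ × 0.36 × 820 = 0.05904 m
Layer 3: 690 × 2.4×10⁻⁴ × 0.74 = 0.122544 m
Layer 4: 0.35 × 1.9×10⁻⁴ × 1100 = 0.07315 m
Δh = 0.08960 + 0.05904 + 0.122544 + 0.07315 = 0.344334 m

344 mm of thermosteric rise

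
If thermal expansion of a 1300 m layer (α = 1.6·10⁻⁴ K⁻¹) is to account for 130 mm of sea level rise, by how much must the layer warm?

0.625 K

ΔT = Δh/(αH) = 0.13 / (1.6×10⁻⁴ × 1300) = 0.6250 K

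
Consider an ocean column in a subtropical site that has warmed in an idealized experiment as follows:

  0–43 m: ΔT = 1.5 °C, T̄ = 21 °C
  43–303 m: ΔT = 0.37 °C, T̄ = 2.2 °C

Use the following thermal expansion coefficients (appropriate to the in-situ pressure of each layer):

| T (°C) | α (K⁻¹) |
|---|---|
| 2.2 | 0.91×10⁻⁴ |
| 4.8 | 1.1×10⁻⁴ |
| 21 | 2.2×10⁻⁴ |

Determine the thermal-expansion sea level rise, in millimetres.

Layer 1 at 21 °C → α = 2.2×10⁻⁴ K⁻¹
Layer 2 at 2.2 °C → α = 0.91×10⁻⁴ K⁻¹
0–43 m: 1.5 × 43 × 2.2×10⁻⁴ = 0.01419 m
43–303 m: 0.37 × 260 × 0.91×10⁻⁴ = 0.0087542 m
Δh = 0.01419 + 0.0087542 = 0.0229442 m ≈ 23 mm

23 mm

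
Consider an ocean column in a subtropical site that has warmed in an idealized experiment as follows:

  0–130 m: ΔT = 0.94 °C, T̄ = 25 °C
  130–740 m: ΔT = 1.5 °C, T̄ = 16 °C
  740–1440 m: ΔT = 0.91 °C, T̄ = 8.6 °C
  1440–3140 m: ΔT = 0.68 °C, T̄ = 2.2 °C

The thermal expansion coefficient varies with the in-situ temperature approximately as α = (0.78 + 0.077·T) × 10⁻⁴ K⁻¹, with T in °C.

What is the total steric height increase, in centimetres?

Layer 1: α = (0.78 + 0.077×25)×10⁻⁴ = 2.705×10⁻⁴ K⁻¹
Layer 2: α = (0.78 + 0.077×16)×10⁻⁴ = 2.012×10⁻⁴ K⁻¹
Layer 3: α = (0.78 + 0.077×8.6)×10⁻⁴ = 1.4422×10⁻⁴ K⁻¹
Layer 4: α = (0.78 + 0.077×2.2)×10⁻⁴ = 0.9494×10⁻⁴ K⁻¹
0–130 m: 0.94 × 2.705×10⁻⁴ × 130 = 0.0330551 m
130–740 m: 610 × 1.5 × 2.012×10⁻⁴ = 0.184098 m
700 × 0.91 × 1.4422×10⁻⁴ = 0.09186814 m
Layer 4: 0.68 × 1700 × 0.9494×10⁻⁴ = 0.10975064 m
Δh = 0.0330551 + 0.184098 + 0.09186814 + 0.10975064 = 0.41877188 m

41.9 cm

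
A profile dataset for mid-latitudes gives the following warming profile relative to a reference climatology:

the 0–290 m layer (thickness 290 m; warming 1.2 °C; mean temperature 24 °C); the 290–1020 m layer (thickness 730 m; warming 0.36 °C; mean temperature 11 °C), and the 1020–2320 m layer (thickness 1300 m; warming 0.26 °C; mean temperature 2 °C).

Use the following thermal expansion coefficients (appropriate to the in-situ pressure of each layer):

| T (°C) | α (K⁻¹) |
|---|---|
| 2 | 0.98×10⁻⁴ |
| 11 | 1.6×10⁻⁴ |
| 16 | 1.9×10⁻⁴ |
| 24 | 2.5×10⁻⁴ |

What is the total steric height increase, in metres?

Δh = 0.162 m

Layer 1 at 24 °C → α = 2.5×10⁻⁴ K⁻¹
Layer 2 at 11 °C → α = 1.6×10⁻⁴ K⁻¹
Layer 3 at 2 °C → α = 0.98×10⁻⁴ K⁻¹
2.5×10⁻⁴ × 290 × 1.2 = 0.08700 m
290–1020 m: 1.6×10⁻⁴ × 0.36 × 730 = 0.042048 m
0.98×10⁻⁴ × 1300 × 0.26 = 0.033124 m
Δh = 0.08700 + 0.042048 + 0.033124 = 0.162172 m ≈ 0.162 m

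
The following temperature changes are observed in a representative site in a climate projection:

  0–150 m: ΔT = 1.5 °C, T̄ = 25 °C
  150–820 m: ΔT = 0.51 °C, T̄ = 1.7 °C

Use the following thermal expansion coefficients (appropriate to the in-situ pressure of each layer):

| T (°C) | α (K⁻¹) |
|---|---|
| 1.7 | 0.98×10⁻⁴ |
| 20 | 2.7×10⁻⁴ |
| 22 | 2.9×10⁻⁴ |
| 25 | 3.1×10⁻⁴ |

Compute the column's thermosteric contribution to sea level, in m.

Layer 1 at 25 °C → α = 3.1×10⁻⁴ K⁻¹
Layer 2 at 1.7 °C → α = 0.98×10⁻⁴ K⁻¹
0–150 m: 3.1×10⁻⁴ × 1.5 × 150 = 0.06975 m
670 × 0.51 × 0.98×10⁻⁴ = 0.0334866 m
Δh = 0.06975 + 0.0334866 = 0.1032366 m

Δh ≈ 0.10 m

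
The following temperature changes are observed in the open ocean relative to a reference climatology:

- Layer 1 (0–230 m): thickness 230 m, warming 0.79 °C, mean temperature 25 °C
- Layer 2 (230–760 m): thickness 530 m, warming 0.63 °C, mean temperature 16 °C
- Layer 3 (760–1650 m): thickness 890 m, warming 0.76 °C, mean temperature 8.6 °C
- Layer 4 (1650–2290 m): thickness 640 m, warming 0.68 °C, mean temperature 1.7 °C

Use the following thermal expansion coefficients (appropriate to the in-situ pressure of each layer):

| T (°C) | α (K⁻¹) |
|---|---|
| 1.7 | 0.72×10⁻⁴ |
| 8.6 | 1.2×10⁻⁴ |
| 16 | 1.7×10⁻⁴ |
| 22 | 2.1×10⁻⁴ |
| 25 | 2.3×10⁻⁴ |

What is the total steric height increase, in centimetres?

Layer 1 at 25 °C → α = 2.3×10⁻⁴ K⁻¹
Layer 2 at 16 °C → α = 1.7×10⁻⁴ K⁻¹
Layer 3 at 8.6 °C → α = 1.2×10⁻⁴ K⁻¹
Layer 4 at 1.7 °C → α = 0.72×10⁻⁴ K⁻¹
0–230 m: 2.3×10⁻⁴ × 0.79 × 230 = 0.041791 m
Layer 2: 530 × 1.7×10⁻⁴ × 0.63 = 0.056763 m
0.76 × 890 × 1.2×10⁻⁴ = 0.081168 m
Layer 4: 0.72×10⁻⁴ × 0.68 × 640 = 0.0313344 m
Δh = 0.041791 + 0.056763 + 0.081168 + 0.0313344 = 0.2110564 m

Δh = 21.1 cm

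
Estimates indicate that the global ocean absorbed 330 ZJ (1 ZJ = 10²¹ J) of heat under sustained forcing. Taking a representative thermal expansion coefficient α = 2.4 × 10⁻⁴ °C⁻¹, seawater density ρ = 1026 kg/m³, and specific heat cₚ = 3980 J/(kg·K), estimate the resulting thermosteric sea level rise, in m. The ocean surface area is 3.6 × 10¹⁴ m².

about 0.0539 m

Per unit area: Q = 330×10²¹ / (3.6×10¹⁴) ≈ 9.167×10⁸ J/m²
Δh = αQ/(ρcₚ) = 2.4×10⁻⁴ × 9.167×10⁸ / (1026 × 3980) ≈ 0.053878 m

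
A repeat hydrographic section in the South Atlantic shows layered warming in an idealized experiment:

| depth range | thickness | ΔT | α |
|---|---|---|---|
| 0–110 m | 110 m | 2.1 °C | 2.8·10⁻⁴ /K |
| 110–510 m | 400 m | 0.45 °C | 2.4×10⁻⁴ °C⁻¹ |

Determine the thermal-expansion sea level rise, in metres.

0.108 m

2.8×10⁻⁴ × 110 × 2.1 = 0.06468 m
400 × 2.4×10⁻⁴ × 0.45 = 0.04320 m
Δh = 0.06468 + 0.04320 = 0.10788 m ≈ 0.108 m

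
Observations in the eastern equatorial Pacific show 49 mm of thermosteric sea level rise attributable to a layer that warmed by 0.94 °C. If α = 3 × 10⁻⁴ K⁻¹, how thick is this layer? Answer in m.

about 170 m

H = Δh/(αΔT) = 0.049 / (3×10⁻⁴ × 0.94) ≈ 173.8 m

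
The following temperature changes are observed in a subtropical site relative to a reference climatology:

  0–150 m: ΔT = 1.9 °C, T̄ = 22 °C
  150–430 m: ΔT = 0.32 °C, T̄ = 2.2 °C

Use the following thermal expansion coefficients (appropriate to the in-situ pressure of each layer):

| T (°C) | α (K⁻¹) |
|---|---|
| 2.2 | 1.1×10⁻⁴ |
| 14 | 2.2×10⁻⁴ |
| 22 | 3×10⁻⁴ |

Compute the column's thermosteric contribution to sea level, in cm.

Δh ≈ 9.54 cm

Layer 1 at 22 °C → α = 3×10⁻⁴ K⁻¹
Layer 2 at 2.2 °C → α = 1.1×10⁻⁴ K⁻¹
150 × 1.9 × 3×10⁻⁴ = 0.08550 m
Layer 2: 0.32 × 280 × 1.1×10⁻⁴ = 0.009856 m
Δh = 0.08550 + 0.009856 = 0.095356 m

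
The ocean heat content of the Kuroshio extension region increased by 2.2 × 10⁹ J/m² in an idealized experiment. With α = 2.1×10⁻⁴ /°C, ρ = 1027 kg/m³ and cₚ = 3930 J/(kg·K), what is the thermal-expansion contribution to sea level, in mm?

Δh = αQ/(ρcₚ) = 2.1×10⁻⁴ × 2.2×10⁹ / (1027 × 3930) ≈ 0.11447 m

Δh = 114 mm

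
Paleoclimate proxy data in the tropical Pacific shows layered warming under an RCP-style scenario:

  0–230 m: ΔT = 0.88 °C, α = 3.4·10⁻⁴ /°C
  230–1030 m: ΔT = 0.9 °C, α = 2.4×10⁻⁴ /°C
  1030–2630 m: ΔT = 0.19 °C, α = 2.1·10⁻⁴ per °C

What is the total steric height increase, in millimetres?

0.88 × 230 × 3.4×10⁻⁴ = 0.068816 m
Layer 2: 2.4×10⁻⁴ × 800 × 0.9 = 0.17280 m
1600 × 2.1×10⁻⁴ × 0.19 = 0.06384 m
Δh = 0.068816 + 0.17280 + 0.06384 = 0.305456 m ≈ 310 mm

310 mm of thermosteric rise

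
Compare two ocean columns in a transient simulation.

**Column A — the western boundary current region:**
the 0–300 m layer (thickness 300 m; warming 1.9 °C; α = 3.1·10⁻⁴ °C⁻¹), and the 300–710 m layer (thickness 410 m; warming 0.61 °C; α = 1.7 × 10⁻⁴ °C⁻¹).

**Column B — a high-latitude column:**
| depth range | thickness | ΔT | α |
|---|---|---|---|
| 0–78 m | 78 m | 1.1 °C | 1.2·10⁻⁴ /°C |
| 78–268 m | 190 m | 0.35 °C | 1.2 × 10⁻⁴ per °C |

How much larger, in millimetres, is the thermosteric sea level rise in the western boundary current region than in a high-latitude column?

A 3.1×10⁻⁴ × 300 × 1.9 = 0.17670 m
A Layer 2: 0.61 × 1.7×10⁻⁴ × 410 = 0.042517 m
A total: 0.219217 m
B 78 × 1.2×10⁻⁴ × 1.1 = 0.010296 m
B Layer 2: 190 × 0.35 × 1.2×10⁻⁴ = 0.00798 m
B total: 0.018276 m
Difference: 0.219217 − 0.018276 = 0.200941 m

201 mm larger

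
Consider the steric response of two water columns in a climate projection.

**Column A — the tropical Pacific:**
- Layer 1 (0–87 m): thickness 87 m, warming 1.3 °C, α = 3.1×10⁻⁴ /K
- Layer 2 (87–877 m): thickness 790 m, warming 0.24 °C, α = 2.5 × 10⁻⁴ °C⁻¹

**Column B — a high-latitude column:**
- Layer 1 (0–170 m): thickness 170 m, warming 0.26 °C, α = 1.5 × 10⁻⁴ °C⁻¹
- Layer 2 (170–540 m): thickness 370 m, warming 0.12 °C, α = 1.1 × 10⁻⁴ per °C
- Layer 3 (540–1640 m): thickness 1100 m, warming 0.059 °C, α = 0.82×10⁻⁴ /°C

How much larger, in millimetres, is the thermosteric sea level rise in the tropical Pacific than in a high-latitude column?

A 0–87 m: 87 × 1.3 × 3.1×10⁻⁴ = 0.035061 m
A 87–877 m: 2.5×10⁻⁴ × 0.24 × 790 = 0.04740 m
A total: 0.082461 m
B 0–170 m: 1.5×10⁻⁴ × 0.26 × 170 = 0.00663 m
B 0.12 × 370 × 1.1×10⁻⁴ = 0.004884 m
B 540–1640 m: 0.059 × 0.82×10⁻⁴ × 1100 = 0.0053218 m
B total: 0.0168358 m
Difference: 0.082461 − 0.0168358 = 0.0656252 m

65.6 mm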